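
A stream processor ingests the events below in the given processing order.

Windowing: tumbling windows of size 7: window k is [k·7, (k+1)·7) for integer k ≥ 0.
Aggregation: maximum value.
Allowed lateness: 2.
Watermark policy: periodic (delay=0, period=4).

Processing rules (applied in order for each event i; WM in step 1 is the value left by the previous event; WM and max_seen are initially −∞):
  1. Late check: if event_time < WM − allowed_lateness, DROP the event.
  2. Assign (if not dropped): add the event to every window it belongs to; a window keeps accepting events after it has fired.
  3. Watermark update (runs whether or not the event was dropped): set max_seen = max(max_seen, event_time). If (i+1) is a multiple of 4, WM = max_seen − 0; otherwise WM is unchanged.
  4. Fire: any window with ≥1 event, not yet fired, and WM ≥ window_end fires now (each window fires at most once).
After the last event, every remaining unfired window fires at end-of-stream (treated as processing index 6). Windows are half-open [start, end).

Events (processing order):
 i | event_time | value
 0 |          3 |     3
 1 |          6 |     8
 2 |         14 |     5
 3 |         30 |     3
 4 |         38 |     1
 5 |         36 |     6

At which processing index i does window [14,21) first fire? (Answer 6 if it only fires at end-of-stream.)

i=0 t=3 v=3: → [0,7); WM=−∞
i=1 t=6 v=8: → [0,7); WM=−∞
i=2 t=14 v=5: → [14,21); WM=−∞
i=3 t=30 v=3: → [28,35); WM=30; [0,7) fires=8 [14,21) fires=5
i=4 t=38 v=1: → [35,42); WM=30
i=5 t=36 v=6: → [35,42); WM=30

3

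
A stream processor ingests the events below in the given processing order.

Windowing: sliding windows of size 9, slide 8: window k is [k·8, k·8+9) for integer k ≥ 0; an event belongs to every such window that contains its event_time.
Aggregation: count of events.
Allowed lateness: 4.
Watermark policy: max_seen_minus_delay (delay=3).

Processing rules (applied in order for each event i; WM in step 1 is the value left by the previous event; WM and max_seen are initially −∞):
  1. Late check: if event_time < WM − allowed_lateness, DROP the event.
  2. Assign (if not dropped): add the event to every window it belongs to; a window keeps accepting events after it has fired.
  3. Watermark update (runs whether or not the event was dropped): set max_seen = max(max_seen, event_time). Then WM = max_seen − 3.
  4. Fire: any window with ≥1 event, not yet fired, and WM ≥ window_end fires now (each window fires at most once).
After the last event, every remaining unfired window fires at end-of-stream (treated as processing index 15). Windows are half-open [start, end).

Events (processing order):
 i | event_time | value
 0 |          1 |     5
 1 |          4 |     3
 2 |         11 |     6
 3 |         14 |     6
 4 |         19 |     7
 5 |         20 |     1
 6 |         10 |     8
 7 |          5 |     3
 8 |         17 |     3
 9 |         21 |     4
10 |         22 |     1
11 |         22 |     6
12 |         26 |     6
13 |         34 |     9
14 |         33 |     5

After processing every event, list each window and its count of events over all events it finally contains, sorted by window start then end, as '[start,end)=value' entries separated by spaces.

i=0 t=1 v=5: → [0,9); WM=-2
i=1 t=4 v=3: → [0,9); WM=1
i=2 t=11 v=6: → [8,17); WM=8
i=3 t=14 v=6: → [8,17); WM=11; [0,9) fires=2
i=4 t=19 v=7: → [16,25); WM=16
i=5 t=20 v=1: → [16,25); WM=17; [8,17) fires=2
i=6 t=10 v=8: DROP (t<17-4); WM=17
i=7 t=5 v=3: DROP (t<17-4); WM=17
i=8 t=17 v=3: → [16,25); WM=17
i=9 t=21 v=4: → [16,25); WM=18
i=10 t=22 v=1: → [16,25); WM=19
i=11 t=22 v=6: → [16,25); WM=19
i=12 t=26 v=6: → [24,33); WM=23
i=13 t=34 v=9: → [32,41); WM=31; [16,25) fires=6
i=14 t=33 v=5: → [32,41); WM=31

[0,9)=2 [8,17)=2 [16,25)=6 [24,33)=1 [32,41)=2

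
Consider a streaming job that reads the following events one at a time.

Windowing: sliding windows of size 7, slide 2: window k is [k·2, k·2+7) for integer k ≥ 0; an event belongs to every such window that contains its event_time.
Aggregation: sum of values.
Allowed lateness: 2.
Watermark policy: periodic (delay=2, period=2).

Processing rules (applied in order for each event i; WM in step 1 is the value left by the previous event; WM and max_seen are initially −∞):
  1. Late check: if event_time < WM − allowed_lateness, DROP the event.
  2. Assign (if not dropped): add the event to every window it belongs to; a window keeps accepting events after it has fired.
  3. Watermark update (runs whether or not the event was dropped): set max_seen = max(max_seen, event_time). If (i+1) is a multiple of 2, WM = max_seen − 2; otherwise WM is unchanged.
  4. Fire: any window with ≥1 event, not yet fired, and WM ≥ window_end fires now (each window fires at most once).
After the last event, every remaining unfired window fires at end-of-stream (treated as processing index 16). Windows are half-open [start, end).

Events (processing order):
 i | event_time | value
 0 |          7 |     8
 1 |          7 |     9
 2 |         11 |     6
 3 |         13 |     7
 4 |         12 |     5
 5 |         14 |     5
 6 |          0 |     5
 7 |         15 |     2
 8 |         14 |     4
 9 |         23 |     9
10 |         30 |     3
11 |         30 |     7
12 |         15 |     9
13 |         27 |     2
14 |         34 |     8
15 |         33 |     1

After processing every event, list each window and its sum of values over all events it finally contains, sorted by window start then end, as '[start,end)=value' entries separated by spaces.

i=0 t=7 v=8: → [6,13),[4,11),[2,9); WM=−∞
i=1 t=7 v=9: → [6,13),[4,11),[2,9); WM=5
i=2 t=11 v=6: → [10,17),[8,15),[6,13); WM=5
i=3 t=13 v=7: → [12,19),[10,17),[8,15); WM=11; [2,9) fires=17 [4,11) fires=17
i=4 t=12 v=5: → [12,19),[10,17),[8,15),[6,13); WM=11
i=5 t=14 v=5: → [14,21),[12,19),[10,17),[8,15); WM=12
i=6 t=0 v=5: DROP (t<12-2); WM=12
i=7 t=15 v=2: → [14,21),[12,19),[10,17); WM=13; [6,13) fires=28
i=8 t=14 v=4: → [14,21),[12,19),[10,17),[8,15); WM=13
i=9 t=23 v=9: → [22,29),[20,27),[18,25); WM=21; [8,15) fires=27 [10,17) fires=29 [12,19) fires=23 [14,21) fires=11
i=10 t=30 v=3: → [30,37),[28,35),[26,33),[24,31); WM=21
i=11 t=30 v=7: → [30,37),[28,35),[26,33),[24,31); WM=28; [18,25) fires=9 [20,27) fires=9
i=12 t=15 v=9: DROP (t<28-2); WM=28
i=13 t=27 v=2: → [26,33),[24,31),[22,29); WM=28
i=14 t=34 v=8: → [34,41),[32,39),[30,37),[28,35); WM=28
i=15 t=33 v=1: → [32,39),[30,37),[28,35); WM=32; [22,29) fires=11 [24,31) fires=12

[2,9)=17 [4,11)=17 [6,13)=28 [8,15)=27 [10,17)=29 [12,19)=23 [14,21)=11 [18,25)=9 [20,27)=9 [22,29)=11 [24,31)=12 [26,33)=12 [28,35)=19 [30,37)=19 [32,39)=9 [34,41)=8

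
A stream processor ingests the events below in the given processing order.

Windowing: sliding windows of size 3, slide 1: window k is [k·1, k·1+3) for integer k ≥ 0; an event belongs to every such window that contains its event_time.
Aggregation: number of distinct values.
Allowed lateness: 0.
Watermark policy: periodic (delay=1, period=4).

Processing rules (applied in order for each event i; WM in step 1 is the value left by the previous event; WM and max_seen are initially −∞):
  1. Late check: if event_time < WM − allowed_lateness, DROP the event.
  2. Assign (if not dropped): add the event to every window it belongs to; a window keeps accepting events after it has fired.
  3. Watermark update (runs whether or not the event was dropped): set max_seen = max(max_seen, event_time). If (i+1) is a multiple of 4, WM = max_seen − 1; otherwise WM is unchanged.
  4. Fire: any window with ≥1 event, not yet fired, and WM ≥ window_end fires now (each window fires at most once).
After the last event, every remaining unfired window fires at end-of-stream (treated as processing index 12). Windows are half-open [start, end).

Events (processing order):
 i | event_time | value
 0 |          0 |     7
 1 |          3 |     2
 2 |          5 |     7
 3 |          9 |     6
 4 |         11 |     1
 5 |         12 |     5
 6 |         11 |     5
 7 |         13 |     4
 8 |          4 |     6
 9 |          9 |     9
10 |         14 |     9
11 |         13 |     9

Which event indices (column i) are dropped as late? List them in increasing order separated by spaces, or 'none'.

8 9

i=0 t=0 v=7: → [0,3); WM=−∞
i=1 t=3 v=2: → [3,6),[2,5),[1,4); WM=−∞
i=2 t=5 v=7: → [5,8),[4,7),[3,6); WM=−∞
i=3 t=9 v=6: → [9,12),[8,11),[7,10); WM=8; [0,3) fires=1 [1,4) fires=1 [2,5) fires=1 [3,6) fires=2 [4,7) fires=1 [5,8) fires=1
i=4 t=11 v=1: → [11,14),[10,13),[9,12); WM=8
i=5 t=12 v=5: → [12,15),[11,14),[10,13); WM=8
i=6 t=11 v=5: → [11,14),[10,13),[9,12); WM=8
i=7 t=13 v=4: → [13,16),[12,15),[11,14); WM=12; [7,10) fires=1 [8,11) fires=1 [9,12) fires=3
i=8 t=4 v=6: DROP (t<12-0); WM=12
i=9 t=9 v=9: DROP (t<12-0); WM=12
i=10 t=14 v=9: → [14,17),[13,16),[12,15); WM=12
i=11 t=13 v=9: → [13,16),[12,15),[11,14); WM=13; [10,13) fires=2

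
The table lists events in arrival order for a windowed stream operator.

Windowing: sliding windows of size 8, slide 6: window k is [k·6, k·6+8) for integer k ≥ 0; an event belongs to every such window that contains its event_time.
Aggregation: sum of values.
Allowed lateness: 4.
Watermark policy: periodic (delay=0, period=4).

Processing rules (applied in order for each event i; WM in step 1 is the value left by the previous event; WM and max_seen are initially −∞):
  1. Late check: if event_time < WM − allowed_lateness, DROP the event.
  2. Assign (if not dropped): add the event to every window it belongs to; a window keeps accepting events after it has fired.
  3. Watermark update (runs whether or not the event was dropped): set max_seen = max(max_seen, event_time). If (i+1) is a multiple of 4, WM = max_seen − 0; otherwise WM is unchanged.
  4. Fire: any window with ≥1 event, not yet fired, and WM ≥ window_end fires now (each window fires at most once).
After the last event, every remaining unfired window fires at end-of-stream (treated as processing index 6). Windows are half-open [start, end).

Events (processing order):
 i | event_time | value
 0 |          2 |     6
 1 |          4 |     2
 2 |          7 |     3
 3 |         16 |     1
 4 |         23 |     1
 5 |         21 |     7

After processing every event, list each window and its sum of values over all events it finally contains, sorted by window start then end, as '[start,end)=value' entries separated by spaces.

[0,8)=11 [6,14)=3 [12,20)=1 [18,26)=8

i=0 t=2 v=6: → [0,8); WM=−∞
i=1 t=4 v=2: → [0,8); WM=−∞
i=2 t=7 v=3: → [6,14),[0,8); WM=−∞
i=3 t=16 v=1: → [12,20); WM=16; [0,8) fires=11 [6,14) fires=3
i=4 t=23 v=1: → [18,26); WM=16
i=5 t=21 v=7: → [18,26); WM=16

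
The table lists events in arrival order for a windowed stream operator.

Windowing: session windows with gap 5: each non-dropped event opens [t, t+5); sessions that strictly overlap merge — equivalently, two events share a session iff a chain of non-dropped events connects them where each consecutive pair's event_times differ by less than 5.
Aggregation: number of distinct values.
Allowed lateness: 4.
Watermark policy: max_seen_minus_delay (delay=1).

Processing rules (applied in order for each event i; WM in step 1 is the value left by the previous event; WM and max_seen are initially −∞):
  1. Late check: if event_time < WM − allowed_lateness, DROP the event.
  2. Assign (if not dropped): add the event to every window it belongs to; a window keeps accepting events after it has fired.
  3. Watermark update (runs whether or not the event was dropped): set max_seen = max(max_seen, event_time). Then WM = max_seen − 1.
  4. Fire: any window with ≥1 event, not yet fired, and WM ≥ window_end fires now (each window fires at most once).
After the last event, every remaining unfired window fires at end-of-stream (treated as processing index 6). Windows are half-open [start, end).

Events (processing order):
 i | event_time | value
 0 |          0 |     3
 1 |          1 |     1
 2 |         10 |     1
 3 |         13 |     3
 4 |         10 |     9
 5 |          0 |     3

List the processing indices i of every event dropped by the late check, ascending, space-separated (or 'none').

i=0 t=0 v=3: → [0,5); WM=-1
i=1 t=1 v=1: → [0,6); WM=0
i=2 t=10 v=1: → [10,15); WM=9
i=3 t=13 v=3: → [10,18); WM=12
i=4 t=10 v=9: → [10,18); WM=12
i=5 t=0 v=3: DROP (t<12-4); WM=12

5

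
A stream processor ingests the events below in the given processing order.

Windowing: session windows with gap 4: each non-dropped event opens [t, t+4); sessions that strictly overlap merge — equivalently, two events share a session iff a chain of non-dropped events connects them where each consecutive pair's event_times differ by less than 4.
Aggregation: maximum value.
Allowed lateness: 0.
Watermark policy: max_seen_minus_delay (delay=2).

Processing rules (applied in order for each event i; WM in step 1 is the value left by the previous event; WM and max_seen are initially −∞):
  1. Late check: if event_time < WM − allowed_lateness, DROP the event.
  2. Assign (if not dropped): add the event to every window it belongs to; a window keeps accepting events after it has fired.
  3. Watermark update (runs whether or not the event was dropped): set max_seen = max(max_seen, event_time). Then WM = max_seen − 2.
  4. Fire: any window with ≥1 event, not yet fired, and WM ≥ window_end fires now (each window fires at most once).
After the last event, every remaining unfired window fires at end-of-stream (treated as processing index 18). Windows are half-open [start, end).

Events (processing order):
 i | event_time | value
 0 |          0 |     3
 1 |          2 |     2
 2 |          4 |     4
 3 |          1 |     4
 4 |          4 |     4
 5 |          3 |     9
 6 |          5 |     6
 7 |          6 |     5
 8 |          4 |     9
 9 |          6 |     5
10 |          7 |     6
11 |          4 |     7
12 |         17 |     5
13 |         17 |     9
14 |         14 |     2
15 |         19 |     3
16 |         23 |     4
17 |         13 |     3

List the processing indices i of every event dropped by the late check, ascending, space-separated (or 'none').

i=0 t=0 v=3: → [0,4); WM=-2
i=1 t=2 v=2: → [0,6); WM=0
i=2 t=4 v=4: → [0,8); WM=2
i=3 t=1 v=4: DROP (t<2-0); WM=2
i=4 t=4 v=4: → [0,8); WM=2
i=5 t=3 v=9: → [0,8); WM=2
i=6 t=5 v=6: → [0,9); WM=3
i=7 t=6 v=5: → [0,10); WM=4
i=8 t=4 v=9: → [0,10); WM=4
i=9 t=6 v=5: → [0,10); WM=4
i=10 t=7 v=6: → [0,11); WM=5
i=11 t=4 v=7: DROP (t<5-0); WM=5
i=12 t=17 v=5: → [17,21); WM=15
i=13 t=17 v=9: → [17,21); WM=15
i=14 t=14 v=2: DROP (t<15-0); WM=15
i=15 t=19 v=3: → [17,23); WM=17
i=16 t=23 v=4: → [23,27); WM=21
i=17 t=13 v=3: DROP (t<21-0); WM=21

3 11 14 17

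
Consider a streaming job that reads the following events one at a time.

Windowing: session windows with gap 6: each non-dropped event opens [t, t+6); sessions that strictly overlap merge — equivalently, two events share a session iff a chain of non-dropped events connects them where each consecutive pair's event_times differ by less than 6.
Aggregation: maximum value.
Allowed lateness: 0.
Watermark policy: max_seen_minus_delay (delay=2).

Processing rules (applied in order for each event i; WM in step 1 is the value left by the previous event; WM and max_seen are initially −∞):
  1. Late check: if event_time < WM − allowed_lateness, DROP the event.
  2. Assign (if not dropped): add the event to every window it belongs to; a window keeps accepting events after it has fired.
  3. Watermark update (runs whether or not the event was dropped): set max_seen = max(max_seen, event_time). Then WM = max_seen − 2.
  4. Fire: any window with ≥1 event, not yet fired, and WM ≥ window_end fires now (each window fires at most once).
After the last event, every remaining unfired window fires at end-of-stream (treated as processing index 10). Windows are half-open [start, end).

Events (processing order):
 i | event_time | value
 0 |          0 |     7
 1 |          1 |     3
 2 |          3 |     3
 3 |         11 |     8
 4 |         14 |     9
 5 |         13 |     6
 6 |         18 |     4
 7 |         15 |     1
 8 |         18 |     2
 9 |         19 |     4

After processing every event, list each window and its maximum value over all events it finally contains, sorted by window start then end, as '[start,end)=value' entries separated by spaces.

[0,9)=7 [11,25)=9

i=0 t=0 v=7: → [0,6); WM=-2
i=1 t=1 v=3: → [0,7); WM=-1
i=2 t=3 v=3: → [0,9); WM=1
i=3 t=11 v=8: → [11,17); WM=9
i=4 t=14 v=9: → [11,20); WM=12
i=5 t=13 v=6: → [11,20); WM=12
i=6 t=18 v=4: → [11,24); WM=16
i=7 t=15 v=1: DROP (t<16-0); WM=16
i=8 t=18 v=2: → [11,24); WM=16
i=9 t=19 v=4: → [11,25); WM=17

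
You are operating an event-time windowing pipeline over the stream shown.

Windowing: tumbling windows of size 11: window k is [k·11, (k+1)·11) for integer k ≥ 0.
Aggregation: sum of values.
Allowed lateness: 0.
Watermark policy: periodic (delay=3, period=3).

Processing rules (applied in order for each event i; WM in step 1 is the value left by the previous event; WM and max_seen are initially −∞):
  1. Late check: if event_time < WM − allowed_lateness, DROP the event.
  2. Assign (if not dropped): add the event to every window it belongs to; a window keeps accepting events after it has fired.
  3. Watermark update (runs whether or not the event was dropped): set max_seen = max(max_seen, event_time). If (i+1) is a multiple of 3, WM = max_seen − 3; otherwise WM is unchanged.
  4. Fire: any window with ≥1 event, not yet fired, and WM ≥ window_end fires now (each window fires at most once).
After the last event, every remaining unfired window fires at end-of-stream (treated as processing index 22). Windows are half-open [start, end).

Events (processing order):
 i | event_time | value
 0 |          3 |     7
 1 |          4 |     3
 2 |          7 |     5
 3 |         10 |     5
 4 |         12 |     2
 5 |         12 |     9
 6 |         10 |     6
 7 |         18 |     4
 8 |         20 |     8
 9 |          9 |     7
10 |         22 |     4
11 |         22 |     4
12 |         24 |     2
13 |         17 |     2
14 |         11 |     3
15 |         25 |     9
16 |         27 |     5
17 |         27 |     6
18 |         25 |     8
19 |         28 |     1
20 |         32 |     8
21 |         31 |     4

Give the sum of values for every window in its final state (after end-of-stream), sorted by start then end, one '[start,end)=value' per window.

i=0 t=3 v=7: → [0,11); WM=−∞
i=1 t=4 v=3: → [0,11); WM=−∞
i=2 t=7 v=5: → [0,11); WM=4
i=3 t=10 v=5: → [0,11); WM=4
i=4 t=12 v=2: → [11,22); WM=4
i=5 t=12 v=9: → [11,22); WM=9
i=6 t=10 v=6: → [0,11); WM=9
i=7 t=18 v=4: → [11,22); WM=9
i=8 t=20 v=8: → [11,22); WM=17; [0,11) fires=26
i=9 t=9 v=7: DROP (t<17-0); WM=17
i=10 t=22 v=4: → [22,33); WM=17
i=11 t=22 v=4: → [22,33); WM=19
i=12 t=24 v=2: → [22,33); WM=19
i=13 t=17 v=2: DROP (t<19-0); WM=19
i=14 t=11 v=3: DROP (t<19-0); WM=21
i=15 t=25 v=9: → [22,33); WM=21
i=16 t=27 v=5: → [22,33); WM=21
i=17 t=27 v=6: → [22,33); WM=24; [11,22) fires=23
i=18 t=25 v=8: → [22,33); WM=24
i=19 t=28 v=1: → [22,33); WM=24
i=20 t=32 v=8: → [22,33); WM=29
i=21 t=31 v=4: → [22,33); WM=29

[0,11)=26 [11,22)=23 [22,33)=51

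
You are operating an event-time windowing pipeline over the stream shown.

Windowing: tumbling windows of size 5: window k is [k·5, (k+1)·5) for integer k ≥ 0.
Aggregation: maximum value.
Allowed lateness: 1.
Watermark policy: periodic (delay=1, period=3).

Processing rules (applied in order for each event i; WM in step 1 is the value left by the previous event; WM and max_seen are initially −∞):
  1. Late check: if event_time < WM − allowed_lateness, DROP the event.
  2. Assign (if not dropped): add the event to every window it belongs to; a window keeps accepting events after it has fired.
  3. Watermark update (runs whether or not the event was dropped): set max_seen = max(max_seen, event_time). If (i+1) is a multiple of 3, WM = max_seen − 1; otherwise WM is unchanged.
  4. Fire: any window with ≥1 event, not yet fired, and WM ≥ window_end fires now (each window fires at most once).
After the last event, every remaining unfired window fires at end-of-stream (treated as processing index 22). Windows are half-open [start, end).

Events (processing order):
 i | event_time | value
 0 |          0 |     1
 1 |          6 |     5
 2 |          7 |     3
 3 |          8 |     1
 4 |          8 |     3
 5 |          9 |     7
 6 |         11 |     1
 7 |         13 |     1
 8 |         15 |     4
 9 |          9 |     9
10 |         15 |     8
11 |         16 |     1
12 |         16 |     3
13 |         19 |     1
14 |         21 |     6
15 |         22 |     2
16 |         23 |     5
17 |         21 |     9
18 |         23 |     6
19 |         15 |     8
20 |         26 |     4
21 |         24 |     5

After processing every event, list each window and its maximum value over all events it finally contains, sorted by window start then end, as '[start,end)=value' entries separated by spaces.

i=0 t=0 v=1: → [0,5); WM=−∞
i=1 t=6 v=5: → [5,10); WM=−∞
i=2 t=7 v=3: → [5,10); WM=6; [0,5) fires=1
i=3 t=8 v=1: → [5,10); WM=6
i=4 t=8 v=3: → [5,10); WM=6
i=5 t=9 v=7: → [5,10); WM=8
i=6 t=11 v=1: → [10,15); WM=8
i=7 t=13 v=1: → [10,15); WM=8
i=8 t=15 v=4: → [15,20); WM=14; [5,10) fires=7
i=9 t=9 v=9: DROP (t<14-1); WM=14
i=10 t=15 v=8: → [15,20); WM=14
i=11 t=16 v=1: → [15,20); WM=15; [10,15) fires=1
i=12 t=16 v=3: → [15,20); WM=15
i=13 t=19 v=1: → [15,20); WM=15
i=14 t=21 v=6: → [20,25); WM=20; [15,20) fires=8
i=15 t=22 v=2: → [20,25); WM=20
i=16 t=23 v=5: → [20,25); WM=20
i=17 t=21 v=9: → [20,25); WM=22
i=18 t=23 v=6: → [20,25); WM=22
i=19 t=15 v=8: DROP (t<22-1); WM=22
i=20 t=26 v=4: → [25,30); WM=25; [20,25) fires=9
i=21 t=24 v=5: → [20,25); WM=25

[0,5)=1 [5,10)=7 [10,15)=1 [15,20)=8 [20,25)=9 [25,30)=4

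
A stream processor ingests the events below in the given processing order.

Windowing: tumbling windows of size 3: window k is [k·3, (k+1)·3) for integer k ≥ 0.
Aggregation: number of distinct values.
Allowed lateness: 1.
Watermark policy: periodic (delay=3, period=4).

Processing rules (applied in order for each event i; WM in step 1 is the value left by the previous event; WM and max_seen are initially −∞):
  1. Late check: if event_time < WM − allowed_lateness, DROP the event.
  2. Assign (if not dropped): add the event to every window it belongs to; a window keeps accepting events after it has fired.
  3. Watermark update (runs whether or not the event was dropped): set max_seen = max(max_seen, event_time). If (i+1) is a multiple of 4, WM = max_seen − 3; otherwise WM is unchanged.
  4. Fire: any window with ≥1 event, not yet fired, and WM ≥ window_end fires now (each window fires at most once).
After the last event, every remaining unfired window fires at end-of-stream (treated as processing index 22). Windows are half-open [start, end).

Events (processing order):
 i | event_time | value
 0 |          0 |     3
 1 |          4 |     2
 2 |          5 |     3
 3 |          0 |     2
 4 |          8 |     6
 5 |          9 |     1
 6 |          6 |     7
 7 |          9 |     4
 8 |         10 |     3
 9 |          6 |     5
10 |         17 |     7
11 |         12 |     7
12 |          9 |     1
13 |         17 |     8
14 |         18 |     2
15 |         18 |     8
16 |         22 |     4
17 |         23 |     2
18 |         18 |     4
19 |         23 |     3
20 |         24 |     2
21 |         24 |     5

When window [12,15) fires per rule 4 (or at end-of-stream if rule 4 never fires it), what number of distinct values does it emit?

1

i=0 t=0 v=3: → [0,3); WM=−∞
i=1 t=4 v=2: → [3,6); WM=−∞
i=2 t=5 v=3: → [3,6); WM=−∞
i=3 t=0 v=2: → [0,3); WM=2
i=4 t=8 v=6: → [6,9); WM=2
i=5 t=9 v=1: → [9,12); WM=2
i=6 t=6 v=7: → [6,9); WM=2
i=7 t=9 v=4: → [9,12); WM=6; [0,3) fires=2 [3,6) fires=2
i=8 t=10 v=3: → [9,12); WM=6
i=9 t=6 v=5: → [6,9); WM=6
i=10 t=17 v=7: → [15,18); WM=6
i=11 t=12 v=7: → [12,15); WM=14; [6,9) fires=3 [9,12) fires=3
i=12 t=9 v=1: DROP (t<14-1); WM=14
i=13 t=17 v=8: → [15,18); WM=14
i=14 t=18 v=2: → [18,21); WM=14
i=15 t=18 v=8: → [18,21); WM=15; [12,15) fires=1
i=16 t=22 v=4: → [21,24); WM=15
i=17 t=23 v=2: → [21,24); WM=15
i=18 t=18 v=4: → [18,21); WM=15
i=19 t=23 v=3: → [21,24); WM=20; [15,18) fires=2
i=20 t=24 v=2: → [24,27); WM=20
i=21 t=24 v=5: → [24,27); WM=20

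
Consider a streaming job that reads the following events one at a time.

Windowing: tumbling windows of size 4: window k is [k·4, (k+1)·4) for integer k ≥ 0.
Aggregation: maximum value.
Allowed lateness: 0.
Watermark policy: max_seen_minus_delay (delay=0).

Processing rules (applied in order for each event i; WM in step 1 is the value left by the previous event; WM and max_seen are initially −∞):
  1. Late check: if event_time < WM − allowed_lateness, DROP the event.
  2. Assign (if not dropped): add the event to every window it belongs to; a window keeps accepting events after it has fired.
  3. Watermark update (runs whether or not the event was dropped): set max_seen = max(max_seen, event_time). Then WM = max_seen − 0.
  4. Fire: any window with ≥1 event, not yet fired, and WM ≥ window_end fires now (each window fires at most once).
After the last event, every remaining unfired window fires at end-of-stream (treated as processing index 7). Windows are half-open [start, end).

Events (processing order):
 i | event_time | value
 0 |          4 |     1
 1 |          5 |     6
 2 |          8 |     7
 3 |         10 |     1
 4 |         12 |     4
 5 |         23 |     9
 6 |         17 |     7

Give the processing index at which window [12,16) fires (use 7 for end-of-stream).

i=0 t=4 v=1: → [4,8); WM=4
i=1 t=5 v=6: → [4,8); WM=5
i=2 t=8 v=7: → [8,12); WM=8; [4,8) fires=6
i=3 t=10 v=1: → [8,12); WM=10
i=4 t=12 v=4: → [12,16); WM=12; [8,12) fires=7
i=5 t=23 v=9: → [20,24); WM=23; [12,16) fires=4
i=6 t=17 v=7: DROP (t<23-0); WM=23

5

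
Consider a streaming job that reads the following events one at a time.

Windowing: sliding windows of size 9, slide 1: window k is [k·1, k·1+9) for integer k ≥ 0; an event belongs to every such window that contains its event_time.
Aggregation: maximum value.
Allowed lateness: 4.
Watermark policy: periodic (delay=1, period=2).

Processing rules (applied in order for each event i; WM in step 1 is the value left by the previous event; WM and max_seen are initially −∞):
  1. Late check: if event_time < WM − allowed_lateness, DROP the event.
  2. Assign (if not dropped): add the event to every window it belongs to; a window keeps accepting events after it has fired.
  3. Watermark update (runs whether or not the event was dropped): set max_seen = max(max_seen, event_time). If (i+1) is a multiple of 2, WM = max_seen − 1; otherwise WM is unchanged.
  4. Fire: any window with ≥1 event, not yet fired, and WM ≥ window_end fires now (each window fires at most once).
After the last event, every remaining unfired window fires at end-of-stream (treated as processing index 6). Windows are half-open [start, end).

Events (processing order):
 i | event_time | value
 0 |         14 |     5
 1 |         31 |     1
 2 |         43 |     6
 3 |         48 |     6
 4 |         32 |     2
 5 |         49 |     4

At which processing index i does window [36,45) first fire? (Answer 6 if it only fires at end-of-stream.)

3

i=0 t=14 v=5: → [14,23),[13,22),[12,21),[11,20),[10,19),[9,18),[8,17),[7,16),[6,15); WM=−∞
i=1 t=31 v=1: → [31,40),[30,39),[29,38),[28,37),[27,36),[26,35),[25,34),[24,33),[23,32); WM=30; [6,15) fires=5 [7,16) fires=5 [8,17) fires=5 [9,18) fires=5 [10,19) fires=5 [11,20) fires=5 [12,21) fires=5 [13,22) fires=5 [14,23) fires=5
i=2 t=43 v=6: → [43,52),[42,51),[41,50),[40,49),[39,48),[38,47),[37,46),[36,45),[35,44); WM=30
i=3 t=48 v=6: → [48,57),[47,56),[46,55),[45,54),[44,53),[43,52),[42,51),[41,50),[40,49); WM=47; [23,32) fires=1 [24,33) fires=1 [25,34) fires=1 [26,35) fires=1 [27,36) fires=1 [28,37) fires=1 [29,38) fires=1 [30,39) fires=1 [31,40) fires=1 [35,44) fires=6 [36,45) fires=6 [37,46) fires=6 [38,47) fires=6
i=4 t=32 v=2: DROP (t<47-4); WM=47
i=5 t=49 v=4: → [49,58),[48,57),[47,56),[46,55),[45,54),[44,53),[43,52),[42,51),[41,50); WM=48; [39,48) fires=6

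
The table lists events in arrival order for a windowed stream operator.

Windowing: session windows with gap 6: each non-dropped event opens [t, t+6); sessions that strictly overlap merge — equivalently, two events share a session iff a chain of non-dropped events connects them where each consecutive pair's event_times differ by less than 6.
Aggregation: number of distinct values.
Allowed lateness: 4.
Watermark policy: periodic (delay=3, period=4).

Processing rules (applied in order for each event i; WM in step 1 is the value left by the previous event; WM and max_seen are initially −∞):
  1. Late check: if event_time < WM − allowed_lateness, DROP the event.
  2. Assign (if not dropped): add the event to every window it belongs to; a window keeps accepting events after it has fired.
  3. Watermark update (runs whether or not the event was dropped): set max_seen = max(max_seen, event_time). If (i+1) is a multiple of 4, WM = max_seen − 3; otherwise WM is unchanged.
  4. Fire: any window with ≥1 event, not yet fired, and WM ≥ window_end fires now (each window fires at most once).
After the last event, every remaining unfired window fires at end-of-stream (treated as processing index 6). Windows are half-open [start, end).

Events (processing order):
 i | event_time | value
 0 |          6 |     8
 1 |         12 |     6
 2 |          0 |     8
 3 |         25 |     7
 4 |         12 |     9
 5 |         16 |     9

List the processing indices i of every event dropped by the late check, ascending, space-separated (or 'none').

i=0 t=6 v=8: → [6,12); WM=−∞
i=1 t=12 v=6: → [12,18); WM=−∞
i=2 t=0 v=8: → [0,6); WM=−∞
i=3 t=25 v=7: → [25,31); WM=22
i=4 t=12 v=9: DROP (t<22-4); WM=22
i=5 t=16 v=9: DROP (t<22-4); WM=22

4 5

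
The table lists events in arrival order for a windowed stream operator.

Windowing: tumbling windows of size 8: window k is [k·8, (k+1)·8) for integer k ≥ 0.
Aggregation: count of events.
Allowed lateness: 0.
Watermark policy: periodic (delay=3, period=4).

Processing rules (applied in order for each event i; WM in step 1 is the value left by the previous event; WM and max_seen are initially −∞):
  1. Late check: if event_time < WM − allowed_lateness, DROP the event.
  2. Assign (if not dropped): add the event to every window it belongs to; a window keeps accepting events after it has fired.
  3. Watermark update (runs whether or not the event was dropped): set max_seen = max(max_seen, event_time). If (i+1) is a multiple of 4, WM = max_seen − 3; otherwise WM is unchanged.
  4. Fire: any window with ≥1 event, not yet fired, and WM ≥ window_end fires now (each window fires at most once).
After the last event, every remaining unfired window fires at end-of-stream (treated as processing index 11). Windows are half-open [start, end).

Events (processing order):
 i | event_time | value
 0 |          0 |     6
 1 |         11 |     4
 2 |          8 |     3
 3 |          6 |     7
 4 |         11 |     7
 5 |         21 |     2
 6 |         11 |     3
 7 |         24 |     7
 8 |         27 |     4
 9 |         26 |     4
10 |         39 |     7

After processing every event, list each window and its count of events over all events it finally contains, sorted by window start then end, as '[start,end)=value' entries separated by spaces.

[0,8)=2 [8,16)=4 [16,24)=1 [24,32)=3 [32,40)=1

i=0 t=0 v=6: → [0,8); WM=−∞
i=1 t=11 v=4: → [8,16); WM=−∞
i=2 t=8 v=3: → [8,16); WM=−∞
i=3 t=6 v=7: → [0,8); WM=8; [0,8) fires=2
i=4 t=11 v=7: → [8,16); WM=8
i=5 t=21 v=2: → [16,24); WM=8
i=6 t=11 v=3: → [8,16); WM=8
i=7 t=24 v=7: → [24,32); WM=21; [8,16) fires=4
i=8 t=27 v=4: → [24,32); WM=21
i=9 t=26 v=4: → [24,32); WM=21
i=10 t=39 v=7: → [32,40); WM=21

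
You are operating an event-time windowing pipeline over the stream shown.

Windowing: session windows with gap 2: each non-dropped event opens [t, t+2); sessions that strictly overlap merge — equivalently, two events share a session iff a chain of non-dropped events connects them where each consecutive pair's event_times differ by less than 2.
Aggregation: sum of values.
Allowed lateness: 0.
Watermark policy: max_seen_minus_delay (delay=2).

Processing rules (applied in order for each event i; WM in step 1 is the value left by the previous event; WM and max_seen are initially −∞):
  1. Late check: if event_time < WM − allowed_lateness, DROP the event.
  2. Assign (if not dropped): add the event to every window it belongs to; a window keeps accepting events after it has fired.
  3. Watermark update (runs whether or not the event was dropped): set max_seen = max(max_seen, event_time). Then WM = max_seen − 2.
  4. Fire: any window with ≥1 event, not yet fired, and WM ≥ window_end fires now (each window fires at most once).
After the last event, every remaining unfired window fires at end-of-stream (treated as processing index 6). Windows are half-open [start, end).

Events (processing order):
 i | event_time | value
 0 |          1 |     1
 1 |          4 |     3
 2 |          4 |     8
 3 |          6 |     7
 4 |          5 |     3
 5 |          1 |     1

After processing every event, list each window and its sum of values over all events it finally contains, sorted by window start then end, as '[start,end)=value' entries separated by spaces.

i=0 t=1 v=1: → [1,3); WM=-1
i=1 t=4 v=3: → [4,6); WM=2
i=2 t=4 v=8: → [4,6); WM=2
i=3 t=6 v=7: → [6,8); WM=4
i=4 t=5 v=3: → [4,8); WM=4
i=5 t=1 v=1: DROP (t<4-0); WM=4

[1,3)=1 [4,8)=21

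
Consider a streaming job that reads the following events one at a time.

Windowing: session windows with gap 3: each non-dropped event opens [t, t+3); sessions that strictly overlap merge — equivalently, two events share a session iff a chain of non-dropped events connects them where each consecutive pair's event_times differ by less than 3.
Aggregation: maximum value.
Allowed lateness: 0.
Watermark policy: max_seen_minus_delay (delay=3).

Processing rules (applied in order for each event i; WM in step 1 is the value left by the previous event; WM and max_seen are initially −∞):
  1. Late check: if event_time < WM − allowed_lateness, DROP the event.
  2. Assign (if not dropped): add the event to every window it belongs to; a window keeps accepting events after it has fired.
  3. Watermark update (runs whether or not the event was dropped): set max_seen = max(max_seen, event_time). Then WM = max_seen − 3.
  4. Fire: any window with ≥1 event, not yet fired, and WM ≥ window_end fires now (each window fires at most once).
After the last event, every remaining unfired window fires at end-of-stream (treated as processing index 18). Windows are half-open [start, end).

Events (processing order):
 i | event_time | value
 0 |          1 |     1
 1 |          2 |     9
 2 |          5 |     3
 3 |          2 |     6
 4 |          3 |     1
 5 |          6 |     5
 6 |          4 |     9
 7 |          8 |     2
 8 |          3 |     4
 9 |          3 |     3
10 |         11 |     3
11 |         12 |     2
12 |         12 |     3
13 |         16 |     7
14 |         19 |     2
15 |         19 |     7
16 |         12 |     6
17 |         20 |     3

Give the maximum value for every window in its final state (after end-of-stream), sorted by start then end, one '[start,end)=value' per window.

i=0 t=1 v=1: → [1,4); WM=-2
i=1 t=2 v=9: → [1,5); WM=-1
i=2 t=5 v=3: → [5,8); WM=2
i=3 t=2 v=6: → [1,5); WM=2
i=4 t=3 v=1: → [1,8); WM=2
i=5 t=6 v=5: → [1,9); WM=3
i=6 t=4 v=9: → [1,9); WM=3
i=7 t=8 v=2: → [1,11); WM=5
i=8 t=3 v=4: DROP (t<5-0); WM=5
i=9 t=3 v=3: DROP (t<5-0); WM=5
i=10 t=11 v=3: → [11,14); WM=8
i=11 t=12 v=2: → [11,15); WM=9
i=12 t=12 v=3: → [11,15); WM=9
i=13 t=16 v=7: → [16,19); WM=13
i=14 t=19 v=2: → [19,22); WM=16
i=15 t=19 v=7: → [19,22); WM=16
i=16 t=12 v=6: DROP (t<16-0); WM=16
i=17 t=20 v=3: → [19,23); WM=17

[1,11)=9 [11,15)=3 [16,19)=7 [19,23)=7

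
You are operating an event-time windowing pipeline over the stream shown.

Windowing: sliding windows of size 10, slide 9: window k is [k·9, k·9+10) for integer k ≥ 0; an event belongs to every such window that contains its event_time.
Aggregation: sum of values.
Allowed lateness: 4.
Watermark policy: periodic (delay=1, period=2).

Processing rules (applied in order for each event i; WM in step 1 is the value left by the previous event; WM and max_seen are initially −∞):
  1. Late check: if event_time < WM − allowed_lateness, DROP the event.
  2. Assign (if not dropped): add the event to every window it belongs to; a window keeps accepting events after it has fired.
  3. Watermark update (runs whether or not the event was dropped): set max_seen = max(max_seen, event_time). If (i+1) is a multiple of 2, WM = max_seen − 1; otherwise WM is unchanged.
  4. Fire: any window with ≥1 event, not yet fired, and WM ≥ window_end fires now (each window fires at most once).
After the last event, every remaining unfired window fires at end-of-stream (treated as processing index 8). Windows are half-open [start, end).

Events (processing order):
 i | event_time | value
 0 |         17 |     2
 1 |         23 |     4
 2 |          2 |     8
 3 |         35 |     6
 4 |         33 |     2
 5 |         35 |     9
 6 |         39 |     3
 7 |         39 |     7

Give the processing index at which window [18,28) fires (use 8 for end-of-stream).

i=0 t=17 v=2: → [9,19); WM=−∞
i=1 t=23 v=4: → [18,28); WM=22; [9,19) fires=2
i=2 t=2 v=8: DROP (t<22-4); WM=22
i=3 t=35 v=6: → [27,37); WM=34; [18,28) fires=4
i=4 t=33 v=2: → [27,37); WM=34
i=5 t=35 v=9: → [27,37); WM=34
i=6 t=39 v=3: → [36,46); WM=34
i=7 t=39 v=7: → [36,46); WM=38; [27,37) fires=17

3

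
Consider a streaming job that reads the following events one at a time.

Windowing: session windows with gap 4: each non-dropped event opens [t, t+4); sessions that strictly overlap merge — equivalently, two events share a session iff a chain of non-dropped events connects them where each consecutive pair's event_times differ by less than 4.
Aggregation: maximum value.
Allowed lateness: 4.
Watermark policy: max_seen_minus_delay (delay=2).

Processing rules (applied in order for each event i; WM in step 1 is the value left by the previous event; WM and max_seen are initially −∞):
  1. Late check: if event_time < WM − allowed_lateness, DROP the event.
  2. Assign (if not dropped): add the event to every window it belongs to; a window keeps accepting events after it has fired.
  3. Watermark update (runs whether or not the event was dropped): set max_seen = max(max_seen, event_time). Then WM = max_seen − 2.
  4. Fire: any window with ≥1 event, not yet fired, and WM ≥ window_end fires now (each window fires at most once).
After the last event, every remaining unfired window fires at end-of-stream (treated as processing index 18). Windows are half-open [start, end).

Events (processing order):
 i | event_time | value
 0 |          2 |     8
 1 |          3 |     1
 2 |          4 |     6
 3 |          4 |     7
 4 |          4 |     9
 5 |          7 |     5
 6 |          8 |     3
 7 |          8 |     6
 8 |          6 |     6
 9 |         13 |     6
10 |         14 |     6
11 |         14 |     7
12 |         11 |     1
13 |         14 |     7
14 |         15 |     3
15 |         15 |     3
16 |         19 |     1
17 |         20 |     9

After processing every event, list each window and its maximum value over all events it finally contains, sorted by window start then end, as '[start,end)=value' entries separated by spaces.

[2,19)=9 [19,24)=9

i=0 t=2 v=8: → [2,6); WM=0
i=1 t=3 v=1: → [2,7); WM=1
i=2 t=4 v=6: → [2,8); WM=2
i=3 t=4 v=7: → [2,8); WM=2
i=4 t=4 v=9: → [2,8); WM=2
i=5 t=7 v=5: → [2,11); WM=5
i=6 t=8 v=3: → [2,12); WM=6
i=7 t=8 v=6: → [2,12); WM=6
i=8 t=6 v=6: → [2,12); WM=6
i=9 t=13 v=6: → [13,17); WM=11
i=10 t=14 v=6: → [13,18); WM=12
i=11 t=14 v=7: → [13,18); WM=12
i=12 t=11 v=1: → [2,18); WM=12
i=13 t=14 v=7: → [2,18); WM=12
i=14 t=15 v=3: → [2,19); WM=13
i=15 t=15 v=3: → [2,19); WM=13
i=16 t=19 v=1: → [19,23); WM=17
i=17 t=20 v=9: → [19,24); WM=18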